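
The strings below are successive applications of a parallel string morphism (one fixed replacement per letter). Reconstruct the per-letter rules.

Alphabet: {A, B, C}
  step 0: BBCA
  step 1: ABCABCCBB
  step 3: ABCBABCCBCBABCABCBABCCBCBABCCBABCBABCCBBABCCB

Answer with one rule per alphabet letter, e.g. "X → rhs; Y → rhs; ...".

  step 0 ⇒ step 1: BBCA ⇒ ABC·ABC·CB·B
    A ↦ B
    B ↦ ABC
    C ↦ CB

A->B, B->ABC, C->CB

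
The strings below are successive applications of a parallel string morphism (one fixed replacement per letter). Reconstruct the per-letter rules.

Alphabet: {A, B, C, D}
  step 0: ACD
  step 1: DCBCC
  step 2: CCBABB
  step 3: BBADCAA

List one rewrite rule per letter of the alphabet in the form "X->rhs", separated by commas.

  step 2 ⇒ step 3: CCBABB ⇒ B·B·A·DC·A·A
    A ↦ DC
    B ↦ A
    C ↦ B
  step 0 ⇒ step 1: ACD ⇒ DC·B·CC
    D ↦ CC

A->DC, B->A, C->B, D->CC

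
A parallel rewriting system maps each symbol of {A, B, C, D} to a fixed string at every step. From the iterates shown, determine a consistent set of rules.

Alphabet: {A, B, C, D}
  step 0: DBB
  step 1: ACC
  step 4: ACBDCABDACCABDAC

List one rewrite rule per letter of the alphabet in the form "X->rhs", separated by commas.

A->BD, B->C, C->AC, D->A

  step 0 ⇒ step 1: DBB ⇒ A·C·C
    B ↦ C
    D ↦ A
    A ↦ BD  (constrained at step 1)
    C ↦ AC  (constrained at step 1)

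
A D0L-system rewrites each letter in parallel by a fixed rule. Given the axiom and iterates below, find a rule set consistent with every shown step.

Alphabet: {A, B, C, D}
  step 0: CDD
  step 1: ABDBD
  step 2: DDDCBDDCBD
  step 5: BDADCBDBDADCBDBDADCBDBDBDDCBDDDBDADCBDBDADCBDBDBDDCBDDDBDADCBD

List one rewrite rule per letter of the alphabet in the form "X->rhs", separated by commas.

A->DD, B->DC, C->A, D->BD

  step 1 ⇒ step 2: ABDBD ⇒ DD·DC·BD·DC·BD
    A ↦ DD
    B ↦ DC
    D ↦ BD
  step 0 ⇒ step 1: CDD ⇒ A·BD·BD
    C ↦ A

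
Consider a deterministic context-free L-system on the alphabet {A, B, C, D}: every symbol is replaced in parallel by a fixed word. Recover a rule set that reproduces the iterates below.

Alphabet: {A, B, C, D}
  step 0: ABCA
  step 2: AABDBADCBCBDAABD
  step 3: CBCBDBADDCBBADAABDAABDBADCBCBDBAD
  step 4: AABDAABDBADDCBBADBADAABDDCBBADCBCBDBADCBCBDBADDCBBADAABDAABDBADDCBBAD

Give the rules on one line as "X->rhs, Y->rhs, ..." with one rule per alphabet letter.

A->CB, B->D, C->AAB, D->BAD

  step 3 ⇒ step 4: CBCBDBADDCBBADAABDAABDBADCBCBDBAD ⇒ AAB·D·AAB·D·BAD·D·CB·BAD·BAD·AAB·D·D·CB·BAD·CB·CB·D·BAD·CB·CB·D·BAD·D·CB·BAD·AAB·D·AAB·D·BAD·D·CB·BAD
    A ↦ CB
    B ↦ D
    C ↦ AAB
    D ↦ BAD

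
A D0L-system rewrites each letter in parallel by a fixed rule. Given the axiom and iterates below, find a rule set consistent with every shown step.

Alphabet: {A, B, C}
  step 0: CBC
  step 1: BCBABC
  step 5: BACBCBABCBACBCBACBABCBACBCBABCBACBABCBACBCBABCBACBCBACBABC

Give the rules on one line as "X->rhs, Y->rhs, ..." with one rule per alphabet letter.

  step 0 ⇒ step 1: CBC ⇒ BC·BA·BC
    B ↦ BA
    C ↦ BC
    A ↦ C  (constrained at step 1)

A->C, B->BA, C->BC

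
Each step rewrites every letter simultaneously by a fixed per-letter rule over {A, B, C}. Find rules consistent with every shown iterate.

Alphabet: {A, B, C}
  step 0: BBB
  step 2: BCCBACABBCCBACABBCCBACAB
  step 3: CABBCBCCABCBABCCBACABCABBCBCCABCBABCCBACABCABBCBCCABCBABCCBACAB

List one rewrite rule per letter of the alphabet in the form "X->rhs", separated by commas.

  step 2 ⇒ step 3: BCCBACABBCCBACABBCCBACAB ⇒ CAB·BC·BC·CAB·CBA·BC·CBA·CAB·CAB·BC·BC·CAB·CBA·BC·CBA·CAB·CAB·BC·BC·CAB·CBA·BC·CBA·CAB
    A ↦ CBA
    B ↦ CAB
    C ↦ BC

A->CBA, B->CAB, C->BC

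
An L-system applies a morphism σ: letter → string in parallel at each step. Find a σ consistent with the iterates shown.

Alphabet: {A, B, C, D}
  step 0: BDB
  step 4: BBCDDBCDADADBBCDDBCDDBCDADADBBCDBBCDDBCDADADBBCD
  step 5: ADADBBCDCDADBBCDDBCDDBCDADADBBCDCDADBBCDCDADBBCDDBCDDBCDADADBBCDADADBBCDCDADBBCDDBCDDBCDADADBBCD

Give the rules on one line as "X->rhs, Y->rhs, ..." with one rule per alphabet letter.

A->DB, B->AD, C->BB, D->CD

  step 4 ⇒ step 5: BBCDDBCDADADBBCDDBCDDBCDADADBBCDBBCDDBCDADADBBCD ⇒ AD·AD·BB·CD·CD·AD·BB·CD·DB·CD·DB·CD·AD·AD·BB·CD·CD·AD·BB·CD·CD·AD·BB·CD·DB·CD·DB·CD·AD·AD·BB·CD·AD·AD·BB·CD·CD·AD·BB·CD·DB·CD·DB·CD·AD·AD·BB·CD
    A ↦ DB
    B ↦ AD
    C ↦ BB
    D ↦ CD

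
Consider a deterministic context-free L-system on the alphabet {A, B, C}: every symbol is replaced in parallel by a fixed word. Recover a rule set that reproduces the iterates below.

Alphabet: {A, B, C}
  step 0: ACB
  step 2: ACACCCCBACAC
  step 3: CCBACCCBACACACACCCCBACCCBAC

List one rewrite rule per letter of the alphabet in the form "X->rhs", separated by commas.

A->CCB, B->C, C->AC

  step 2 ⇒ step 3: ACACCCCBACAC ⇒ CCB·AC·CCB·AC·AC·AC·AC·C·CCB·AC·CCB·AC
    A ↦ CCB
    B ↦ C
    C ↦ AC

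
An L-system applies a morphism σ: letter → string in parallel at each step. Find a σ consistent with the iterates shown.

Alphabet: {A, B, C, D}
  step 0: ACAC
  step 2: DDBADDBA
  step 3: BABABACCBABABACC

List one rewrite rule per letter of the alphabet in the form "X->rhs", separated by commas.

  step 2 ⇒ step 3: DDBADDBA ⇒ BA·BA·BA·CC·BA·BA·BA·CC
    A ↦ CC
    B ↦ BA
    D ↦ BA
    C ↦ D  (constrained at step 0)

A->CC, B->BA, C->D, D->BA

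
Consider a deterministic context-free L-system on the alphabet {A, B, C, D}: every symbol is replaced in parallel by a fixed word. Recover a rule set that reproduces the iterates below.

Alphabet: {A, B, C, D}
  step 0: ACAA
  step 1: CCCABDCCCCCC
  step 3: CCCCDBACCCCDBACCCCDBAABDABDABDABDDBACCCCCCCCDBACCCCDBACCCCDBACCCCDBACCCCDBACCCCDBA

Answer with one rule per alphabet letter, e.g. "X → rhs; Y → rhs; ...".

  step 0 ⇒ step 1: ACAA ⇒ CCC·ABD·CCC·CCC
    A ↦ CCC
    C ↦ ABD
    B ↦ C  (constrained at step 1)
    D ↦ DBA  (constrained at step 1)

A->CCC, B->C, C->ABD, D->DBA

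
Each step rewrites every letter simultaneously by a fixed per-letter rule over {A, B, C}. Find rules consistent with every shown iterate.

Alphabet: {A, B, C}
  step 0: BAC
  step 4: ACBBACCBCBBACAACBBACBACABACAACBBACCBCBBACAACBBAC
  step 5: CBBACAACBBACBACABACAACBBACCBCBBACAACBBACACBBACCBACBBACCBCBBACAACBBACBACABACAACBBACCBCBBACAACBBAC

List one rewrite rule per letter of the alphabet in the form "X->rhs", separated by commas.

  step 4 ⇒ step 5: ACBBACCBCBBACAACBBACBACABACAACBBACCBCBBACAACBBAC ⇒ CB·BAC·A·A·CB·BAC·BAC·A·BAC·A·A·CB·BAC·CB·CB·BAC·A·A·CB·BAC·A·CB·BAC·CB·A·CB·BAC·CB·CB·BAC·A·A·CB·BAC·BAC·A·BAC·A·A·CB·BAC·CB·CB·BAC·A·A·CB·BAC
    A ↦ CB
    B ↦ A
    C ↦ BAC

A->CB, B->A, C->BAC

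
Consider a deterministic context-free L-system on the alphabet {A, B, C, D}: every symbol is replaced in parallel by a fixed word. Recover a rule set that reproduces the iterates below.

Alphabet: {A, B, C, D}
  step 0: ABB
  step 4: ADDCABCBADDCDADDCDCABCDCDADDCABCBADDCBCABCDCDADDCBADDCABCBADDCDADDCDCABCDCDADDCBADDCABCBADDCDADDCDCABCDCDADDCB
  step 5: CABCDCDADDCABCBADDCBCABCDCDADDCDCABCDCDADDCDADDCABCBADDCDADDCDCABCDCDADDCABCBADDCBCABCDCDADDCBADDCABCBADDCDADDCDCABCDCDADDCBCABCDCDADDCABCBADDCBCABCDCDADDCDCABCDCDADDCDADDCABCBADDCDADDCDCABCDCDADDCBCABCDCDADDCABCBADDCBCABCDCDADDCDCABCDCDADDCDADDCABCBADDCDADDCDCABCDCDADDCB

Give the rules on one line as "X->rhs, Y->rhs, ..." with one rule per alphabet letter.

  step 4 ⇒ step 5: ADDCABCBADDCDADDCDCABCDCDADDCABCBADDCBCABCDCDADDCBADDCABCBADDCDADDCDCABCDCDADDCBADDCABCBADDCDADDCDCABCDCDADDCB ⇒ CAB·CD·CD·ADD·CAB·CB·ADD·CB·CAB·CD·CD·ADD·CD·CAB·CD·CD·ADD·CD·ADD·CAB·CB·ADD·CD·ADD·CD·CAB·CD·CD·ADD·CAB·CB·ADD·CB·CAB·CD·CD·ADD·CB·ADD·CAB·CB·ADD·CD·ADD·CD·CAB·CD·CD·ADD·CB·CAB·CD·CD·ADD·CAB·CB·ADD·CB·CAB·CD·CD·ADD·CD·CAB·CD·CD·ADD·CD·ADD·CAB·CB·ADD·CD·ADD·CD·CAB·CD·CD·ADD·CB·CAB·CD·CD·ADD·CAB·CB·ADD·CB·CAB·CD·CD·ADD·CD·CAB·CD·CD·ADD·CD·ADD·CAB·CB·ADD·CD·ADD·CD·CAB·CD·CD·ADD·CB
    A ↦ CAB
    B ↦ CB
    C ↦ ADD
    D ↦ CD

A->CAB, B->CB, C->ADD, D->CD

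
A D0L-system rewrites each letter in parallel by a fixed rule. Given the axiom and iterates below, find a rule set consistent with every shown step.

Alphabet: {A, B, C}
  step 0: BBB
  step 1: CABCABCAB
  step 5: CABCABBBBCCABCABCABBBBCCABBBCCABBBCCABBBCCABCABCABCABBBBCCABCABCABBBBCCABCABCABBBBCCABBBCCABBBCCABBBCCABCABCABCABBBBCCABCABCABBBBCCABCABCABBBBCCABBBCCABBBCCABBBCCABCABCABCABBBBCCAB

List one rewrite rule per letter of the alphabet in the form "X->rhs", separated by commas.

  step 0 ⇒ step 1: BBB ⇒ CAB·CAB·CAB
    B ↦ CAB
    A ↦ BC  (constrained at step 1)
    C ↦ B  (constrained at step 1)

A->BC, B->CAB, C->B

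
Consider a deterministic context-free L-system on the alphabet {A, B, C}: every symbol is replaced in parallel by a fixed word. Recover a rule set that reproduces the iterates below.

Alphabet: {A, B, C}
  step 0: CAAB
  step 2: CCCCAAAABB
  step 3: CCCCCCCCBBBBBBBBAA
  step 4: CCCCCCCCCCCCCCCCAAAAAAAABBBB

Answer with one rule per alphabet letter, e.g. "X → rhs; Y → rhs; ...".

A->BB, B->A, C->CC

  step 3 ⇒ step 4: CCCCCCCCBBBBBBBBAA ⇒ CC·CC·CC·CC·CC·CC·CC·CC·A·A·A·A·A·A·A·A·BB·BB
    A ↦ BB
    B ↦ A
    C ↦ CC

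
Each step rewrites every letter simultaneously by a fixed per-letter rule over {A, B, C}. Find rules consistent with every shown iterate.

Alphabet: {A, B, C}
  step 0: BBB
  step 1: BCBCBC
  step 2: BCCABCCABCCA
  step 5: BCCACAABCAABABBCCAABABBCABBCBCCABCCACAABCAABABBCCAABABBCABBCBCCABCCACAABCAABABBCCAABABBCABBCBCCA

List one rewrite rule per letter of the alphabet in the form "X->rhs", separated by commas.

  step 1 ⇒ step 2: BCBCBC ⇒ BC·CA·BC·CA·BC·CA
    B ↦ BC
    C ↦ CA
    A ↦ AB  (constrained at step 2)

A->AB, B->BC, C->CA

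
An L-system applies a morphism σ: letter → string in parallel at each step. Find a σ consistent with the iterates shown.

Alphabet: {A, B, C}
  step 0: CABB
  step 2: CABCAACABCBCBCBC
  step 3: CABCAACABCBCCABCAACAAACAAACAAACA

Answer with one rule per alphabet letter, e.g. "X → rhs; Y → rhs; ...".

  step 2 ⇒ step 3: CABCAACABCBCBCBC ⇒ CA·BC·AA·CA·BC·BC·CA·BC·AA·CA·AA·CA·AA·CA·AA·CA
    A ↦ BC
    B ↦ AA
    C ↦ CA

A->BC, B->AA, C->CA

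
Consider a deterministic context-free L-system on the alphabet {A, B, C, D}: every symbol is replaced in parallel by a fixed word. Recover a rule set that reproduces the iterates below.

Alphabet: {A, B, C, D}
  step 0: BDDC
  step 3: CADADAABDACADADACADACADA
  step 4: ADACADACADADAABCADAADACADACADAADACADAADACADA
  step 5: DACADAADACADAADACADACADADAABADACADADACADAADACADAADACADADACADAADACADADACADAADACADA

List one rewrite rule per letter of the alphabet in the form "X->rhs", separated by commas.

  step 4 ⇒ step 5: ADACADACADADAABCADAADACADACADAADACADAADACADA ⇒ DA·CA·DA·A·DA·CA·DA·A·DA·CA·DA·CA·DA·DA·AB·A·DA·CA·DA·DA·CA·DA·A·DA·CA·DA·A·DA·CA·DA·DA·CA·DA·A·DA·CA·DA·DA·CA·DA·A·DA·CA·DA
    A ↦ DA
    B ↦ AB
    C ↦ A
    D ↦ CA

A->DA, B->AB, C->A, D->CA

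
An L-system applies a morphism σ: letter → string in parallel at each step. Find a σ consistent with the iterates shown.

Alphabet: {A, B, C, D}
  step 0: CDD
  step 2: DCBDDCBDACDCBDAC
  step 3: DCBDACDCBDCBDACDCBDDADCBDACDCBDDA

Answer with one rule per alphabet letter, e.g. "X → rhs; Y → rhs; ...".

A->D, B->C, C->DA, D->DCB

  step 2 ⇒ step 3: DCBDDCBDACDCBDAC ⇒ DCB·DA·C·DCB·DCB·DA·C·DCB·D·DA·DCB·DA·C·DCB·D·DA
    A ↦ D
    B ↦ C
    C ↦ DA
    D ↦ DCB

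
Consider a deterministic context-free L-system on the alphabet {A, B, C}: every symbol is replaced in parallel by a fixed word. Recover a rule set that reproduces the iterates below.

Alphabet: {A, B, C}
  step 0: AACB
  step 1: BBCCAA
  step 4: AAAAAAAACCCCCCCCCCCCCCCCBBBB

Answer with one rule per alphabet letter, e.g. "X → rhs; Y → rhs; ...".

A->B, B->AA, C->CC

  step 0 ⇒ step 1: AACB ⇒ B·B·CC·AA
    A ↦ B
    B ↦ AA
    C ↦ CC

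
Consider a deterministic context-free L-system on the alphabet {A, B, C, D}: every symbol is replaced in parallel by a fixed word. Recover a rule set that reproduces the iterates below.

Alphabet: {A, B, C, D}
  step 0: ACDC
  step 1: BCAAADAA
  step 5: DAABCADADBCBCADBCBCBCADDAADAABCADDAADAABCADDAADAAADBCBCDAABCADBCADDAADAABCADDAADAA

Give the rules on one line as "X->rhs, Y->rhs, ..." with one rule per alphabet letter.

  step 0 ⇒ step 1: ACDC ⇒ BC·AA·AD·AA
    A ↦ BC
    C ↦ AA
    D ↦ AD
    B ↦ D  (constrained at step 1)

A->BC, B->D, C->AA, D->AD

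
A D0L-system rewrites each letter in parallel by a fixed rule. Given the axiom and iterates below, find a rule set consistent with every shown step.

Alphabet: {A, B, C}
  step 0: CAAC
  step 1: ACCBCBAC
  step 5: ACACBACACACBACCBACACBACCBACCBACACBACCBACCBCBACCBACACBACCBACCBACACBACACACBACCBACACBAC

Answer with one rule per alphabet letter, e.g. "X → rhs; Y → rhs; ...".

A->CB, B->A, C->AC

  step 0 ⇒ step 1: CAAC ⇒ AC·CB·CB·AC
    A ↦ CB
    C ↦ AC
    B ↦ A  (constrained at step 1)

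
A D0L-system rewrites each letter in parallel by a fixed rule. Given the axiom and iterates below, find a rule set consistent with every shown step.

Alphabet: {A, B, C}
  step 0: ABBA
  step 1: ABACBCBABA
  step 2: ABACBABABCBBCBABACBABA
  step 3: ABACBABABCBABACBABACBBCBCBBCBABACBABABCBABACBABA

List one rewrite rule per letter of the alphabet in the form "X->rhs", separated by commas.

A->ABA, B->CB, C->B

  step 2 ⇒ step 3: ABACBABABCBBCBABACBABA ⇒ ABA·CB·ABA·B·CB·ABA·CB·ABA·CB·B·CB·CB·B·CB·ABA·CB·ABA·B·CB·ABA·CB·ABA
    A ↦ ABA
    B ↦ CB
    C ↦ B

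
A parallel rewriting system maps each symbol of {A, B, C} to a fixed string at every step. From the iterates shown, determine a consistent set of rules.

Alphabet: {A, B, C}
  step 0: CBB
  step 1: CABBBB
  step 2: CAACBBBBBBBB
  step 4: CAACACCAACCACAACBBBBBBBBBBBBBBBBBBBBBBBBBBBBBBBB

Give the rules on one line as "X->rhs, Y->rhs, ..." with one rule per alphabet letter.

  step 1 ⇒ step 2: CABBBB ⇒ CA·AC·BB·BB·BB·BB
    A ↦ AC
    B ↦ BB
    C ↦ CA

A->AC, B->BB, C->CA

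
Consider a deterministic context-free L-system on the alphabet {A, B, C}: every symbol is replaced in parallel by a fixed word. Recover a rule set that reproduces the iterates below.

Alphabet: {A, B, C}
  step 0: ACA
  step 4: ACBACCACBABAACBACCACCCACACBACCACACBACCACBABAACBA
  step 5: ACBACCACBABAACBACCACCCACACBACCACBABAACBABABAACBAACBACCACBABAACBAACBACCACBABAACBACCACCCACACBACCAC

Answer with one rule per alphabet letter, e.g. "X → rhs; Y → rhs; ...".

A->AC, B->CC, C->BA

  step 4 ⇒ step 5: ACBACCACBABAACBACCACCCACACBACCACACBACCACBABAACBA ⇒ AC·BA·CC·AC·BA·BA·AC·BA·CC·AC·CC·AC·AC·BA·CC·AC·BA·BA·AC·BA·BA·BA·AC·BA·AC·BA·CC·AC·BA·BA·AC·BA·AC·BA·CC·AC·BA·BA·AC·BA·CC·AC·CC·AC·AC·BA·CC·AC
    A ↦ AC
    B ↦ CC
    C ↦ BA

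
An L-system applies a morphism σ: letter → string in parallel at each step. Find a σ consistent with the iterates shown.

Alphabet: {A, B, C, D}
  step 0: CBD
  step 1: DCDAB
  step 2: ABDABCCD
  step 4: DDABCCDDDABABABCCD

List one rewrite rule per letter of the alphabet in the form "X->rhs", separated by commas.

  step 1 ⇒ step 2: DCDAB ⇒ AB·D·AB·C·CD
    A ↦ C
    B ↦ CD
    C ↦ D
    D ↦ AB

A->C, B->CD, C->D, D->AB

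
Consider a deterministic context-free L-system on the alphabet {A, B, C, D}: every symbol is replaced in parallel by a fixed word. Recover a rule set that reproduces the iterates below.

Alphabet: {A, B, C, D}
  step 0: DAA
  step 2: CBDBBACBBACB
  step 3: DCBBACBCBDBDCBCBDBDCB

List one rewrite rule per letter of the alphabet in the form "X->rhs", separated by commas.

  step 2 ⇒ step 3: CBDBBACBBACB ⇒ D·CB·BA·CB·CB·DB·D·CB·CB·DB·D·CB
    A ↦ DB
    B ↦ CB
    C ↦ D
    D ↦ BA

A->DB, B->CB, C->D, D->BA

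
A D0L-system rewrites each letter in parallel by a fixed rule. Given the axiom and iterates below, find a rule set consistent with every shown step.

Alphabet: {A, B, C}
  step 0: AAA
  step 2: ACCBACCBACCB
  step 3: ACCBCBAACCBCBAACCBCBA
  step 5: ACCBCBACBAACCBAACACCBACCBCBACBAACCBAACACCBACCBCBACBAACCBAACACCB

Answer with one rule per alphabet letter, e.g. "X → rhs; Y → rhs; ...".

  step 2 ⇒ step 3: ACCBACCBACCB ⇒ AC·CB·CB·A·AC·CB·CB·A·AC·CB·CB·A
    A ↦ AC
    B ↦ A
    C ↦ CB

A->AC, B->A, C->CB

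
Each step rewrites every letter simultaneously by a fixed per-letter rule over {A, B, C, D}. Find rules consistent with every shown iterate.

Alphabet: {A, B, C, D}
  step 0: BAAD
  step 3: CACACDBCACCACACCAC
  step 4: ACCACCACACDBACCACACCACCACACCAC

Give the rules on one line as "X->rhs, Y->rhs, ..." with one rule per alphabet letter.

  step 3 ⇒ step 4: CACACDBCACCACACCAC ⇒ AC·C·AC·C·AC·AC·DB·AC·C·AC·AC·C·AC·C·AC·AC·C·AC
    A ↦ C
    B ↦ DB
    C ↦ AC
    D ↦ AC

A->C, B->DB, C->AC, D->AC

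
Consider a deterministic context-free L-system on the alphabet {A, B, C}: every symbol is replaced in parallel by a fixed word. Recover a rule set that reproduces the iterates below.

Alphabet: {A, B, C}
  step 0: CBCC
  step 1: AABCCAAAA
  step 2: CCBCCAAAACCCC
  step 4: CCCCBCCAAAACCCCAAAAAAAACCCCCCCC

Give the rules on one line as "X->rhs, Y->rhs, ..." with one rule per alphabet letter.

  step 1 ⇒ step 2: AABCCAAAA ⇒ C·C·BCC·AA·AA·C·C·C·C
    A ↦ C
    B ↦ BCC
    C ↦ AA

A->C, B->BCC, C->AA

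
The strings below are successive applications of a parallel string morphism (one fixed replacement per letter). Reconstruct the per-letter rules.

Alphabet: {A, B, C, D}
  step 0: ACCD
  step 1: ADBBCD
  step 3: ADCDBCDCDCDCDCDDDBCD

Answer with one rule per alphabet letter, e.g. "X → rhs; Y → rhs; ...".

  step 0 ⇒ step 1: ACCD ⇒ AD·B·B·CD
    A ↦ AD
    C ↦ B
    D ↦ CD
    B ↦ DD  (constrained at step 1)

A->AD, B->DD, C->B, D->CD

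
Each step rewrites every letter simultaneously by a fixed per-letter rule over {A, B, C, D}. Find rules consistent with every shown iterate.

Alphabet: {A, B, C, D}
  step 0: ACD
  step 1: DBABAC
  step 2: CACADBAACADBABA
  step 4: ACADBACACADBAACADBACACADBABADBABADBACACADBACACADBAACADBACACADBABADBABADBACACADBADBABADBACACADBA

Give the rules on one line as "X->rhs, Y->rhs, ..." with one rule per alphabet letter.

  step 1 ⇒ step 2: DBABAC ⇒ C·ACA·DBA·ACA·DBA·BA
    A ↦ DBA
    B ↦ ACA
    C ↦ BA
    D ↦ C

A->DBA, B->ACA, C->BA, D->C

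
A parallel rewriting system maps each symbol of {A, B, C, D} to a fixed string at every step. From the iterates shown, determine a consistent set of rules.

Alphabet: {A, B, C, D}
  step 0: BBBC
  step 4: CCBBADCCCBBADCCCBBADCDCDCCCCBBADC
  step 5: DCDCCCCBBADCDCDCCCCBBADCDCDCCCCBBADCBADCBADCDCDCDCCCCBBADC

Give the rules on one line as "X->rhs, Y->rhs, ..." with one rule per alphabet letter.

  step 4 ⇒ step 5: CCBBADCCCBBADCCCBBADCDCDCCCCBBADC ⇒ DC·DC·C·C·CB·BA·DC·DC·DC·C·C·CB·BA·DC·DC·DC·C·C·CB·BA·DC·BA·DC·BA·DC·DC·DC·DC·C·C·CB·BA·DC
    A ↦ CB
    B ↦ C
    C ↦ DC
    D ↦ BA

A->CB, B->C, C->DC, D->BA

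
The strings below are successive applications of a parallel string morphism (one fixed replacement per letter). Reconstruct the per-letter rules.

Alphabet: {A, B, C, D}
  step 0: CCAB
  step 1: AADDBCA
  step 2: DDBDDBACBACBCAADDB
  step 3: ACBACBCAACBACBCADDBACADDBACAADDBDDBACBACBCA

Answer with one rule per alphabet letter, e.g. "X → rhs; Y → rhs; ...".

A->DDB, B->CA, C->A, D->ACB

  step 2 ⇒ step 3: DDBDDBACBACBCAADDB ⇒ ACB·ACB·CA·ACB·ACB·CA·DDB·A·CA·DDB·A·CA·A·DDB·DDB·ACB·ACB·CA
    A ↦ DDB
    B ↦ CA
    C ↦ A
    D ↦ ACB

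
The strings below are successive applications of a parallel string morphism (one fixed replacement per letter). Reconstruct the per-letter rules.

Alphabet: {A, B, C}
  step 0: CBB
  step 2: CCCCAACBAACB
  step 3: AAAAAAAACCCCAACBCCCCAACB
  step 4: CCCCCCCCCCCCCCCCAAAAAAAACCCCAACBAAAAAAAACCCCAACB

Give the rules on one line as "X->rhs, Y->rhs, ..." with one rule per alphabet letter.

A->CC, B->CB, C->AA

  step 3 ⇒ step 4: AAAAAAAACCCCAACBCCCCAACB ⇒ CC·CC·CC·CC·CC·CC·CC·CC·AA·AA·AA·AA·CC·CC·AA·CB·AA·AA·AA·AA·CC·CC·AA·CB
    A ↦ CC
    B ↦ CB
    C ↦ AA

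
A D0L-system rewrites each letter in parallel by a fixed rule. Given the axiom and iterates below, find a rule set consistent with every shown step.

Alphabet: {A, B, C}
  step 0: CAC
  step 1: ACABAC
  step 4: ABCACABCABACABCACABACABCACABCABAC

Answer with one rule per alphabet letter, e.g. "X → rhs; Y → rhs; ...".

A->AB, B->C, C->AC

  step 0 ⇒ step 1: CAC ⇒ AC·AB·AC
    A ↦ AB
    C ↦ AC
    B ↦ C  (constrained at step 1)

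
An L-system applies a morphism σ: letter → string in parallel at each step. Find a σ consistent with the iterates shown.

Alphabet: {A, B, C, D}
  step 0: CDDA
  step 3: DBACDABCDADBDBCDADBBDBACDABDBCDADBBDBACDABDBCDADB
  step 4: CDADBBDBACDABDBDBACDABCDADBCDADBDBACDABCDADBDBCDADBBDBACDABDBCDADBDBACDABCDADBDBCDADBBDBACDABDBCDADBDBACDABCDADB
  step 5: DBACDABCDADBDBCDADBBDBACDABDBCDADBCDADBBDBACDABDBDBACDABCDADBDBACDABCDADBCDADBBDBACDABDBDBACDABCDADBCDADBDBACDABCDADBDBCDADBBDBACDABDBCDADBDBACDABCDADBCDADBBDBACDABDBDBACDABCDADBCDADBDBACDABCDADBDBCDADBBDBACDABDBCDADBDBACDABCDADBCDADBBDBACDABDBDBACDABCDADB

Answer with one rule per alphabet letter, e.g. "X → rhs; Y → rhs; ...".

A->B, B->DB, C->DBA, D->CDA

  step 4 ⇒ step 5: CDADBBDBACDABDBDBACDABCDADBCDADBDBACDABCDADBDBCDADBBDBACDABDBCDADBDBACDABCDADBDBCDADBBDBACDABDBCDADBDBACDABCDADB ⇒ DBA·CDA·B·CDA·DB·DB·CDA·DB·B·DBA·CDA·B·DB·CDA·DB·CDA·DB·B·DBA·CDA·B·DB·DBA·CDA·B·CDA·DB·DBA·CDA·B·CDA·DB·CDA·DB·B·DBA·CDA·B·DB·DBA·CDA·B·CDA·DB·CDA·DB·DBA·CDA·B·CDA·DB·DB·CDA·DB·B·DBA·CDA·B·DB·CDA·DB·DBA·CDA·B·CDA·DB·CDA·DB·B·DBA·CDA·B·DB·DBA·CDA·B·CDA·DB·CDA·DB·DBA·CDA·B·CDA·DB·DB·CDA·DB·B·DBA·CDA·B·DB·CDA·DB·DBA·CDA·B·CDA·DB·CDA·DB·B·DBA·CDA·B·DB·DBA·CDA·B·CDA·DB
    A ↦ B
    B ↦ DB
    C ↦ DBA
    D ↦ CDA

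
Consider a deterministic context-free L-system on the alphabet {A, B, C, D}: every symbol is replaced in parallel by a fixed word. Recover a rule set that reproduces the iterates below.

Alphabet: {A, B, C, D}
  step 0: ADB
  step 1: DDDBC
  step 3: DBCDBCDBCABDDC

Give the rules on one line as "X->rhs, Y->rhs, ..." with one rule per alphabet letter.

  step 0 ⇒ step 1: ADB ⇒ DD·DB·C
    A ↦ DD
    B ↦ C
    D ↦ DB
    C ↦ AB  (constrained at step 1)

A->DD, B->C, C->AB, D->DB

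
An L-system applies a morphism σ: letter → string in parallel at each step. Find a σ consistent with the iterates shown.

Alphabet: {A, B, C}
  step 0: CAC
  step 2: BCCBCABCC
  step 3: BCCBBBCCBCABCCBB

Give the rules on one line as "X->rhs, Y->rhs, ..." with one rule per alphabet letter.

A->CA, B->BCC, C->B

  step 2 ⇒ step 3: BCCBCABCC ⇒ BCC·B·B·BCC·B·CA·BCC·B·B
    A ↦ CA
    B ↦ BCC
    C ↦ B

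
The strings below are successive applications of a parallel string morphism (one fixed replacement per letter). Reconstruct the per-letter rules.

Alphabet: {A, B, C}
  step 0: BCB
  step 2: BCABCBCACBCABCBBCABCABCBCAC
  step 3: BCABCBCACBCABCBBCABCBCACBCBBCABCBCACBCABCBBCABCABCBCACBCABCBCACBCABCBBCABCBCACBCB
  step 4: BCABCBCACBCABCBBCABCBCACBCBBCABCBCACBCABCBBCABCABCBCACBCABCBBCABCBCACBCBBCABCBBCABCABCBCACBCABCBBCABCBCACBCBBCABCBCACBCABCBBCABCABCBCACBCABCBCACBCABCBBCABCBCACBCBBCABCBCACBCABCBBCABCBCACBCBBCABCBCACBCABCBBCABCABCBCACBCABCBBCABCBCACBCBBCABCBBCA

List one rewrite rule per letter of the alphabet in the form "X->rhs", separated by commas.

  step 3 ⇒ step 4: BCABCBCACBCABCBBCABCBCACBCBBCABCBCACBCABCBBCABCABCBCACBCABCBCACBCABCBBCABCBCACBCB ⇒ BCA·BCB·CAC·BCA·BCB·BCA·BCB·CAC·BCB·BCA·BCB·CAC·BCA·BCB·BCA·BCA·BCB·CAC·BCA·BCB·BCA·BCB·CAC·BCB·BCA·BCB·BCA·BCA·BCB·CAC·BCA·BCB·BCA·BCB·CAC·BCB·BCA·BCB·CAC·BCA·BCB·BCA·BCA·BCB·CAC·BCA·BCB·CAC·BCA·BCB·BCA·BCB·CAC·BCB·BCA·BCB·CAC·BCA·BCB·BCA·BCB·CAC·BCB·BCA·BCB·CAC·BCA·BCB·BCA·BCA·BCB·CAC·BCA·BCB·BCA·BCB·CAC·BCB·BCA·BCB·BCA
    A ↦ CAC
    B ↦ BCA
    C ↦ BCB

A->CAC, B->BCA, C->BCB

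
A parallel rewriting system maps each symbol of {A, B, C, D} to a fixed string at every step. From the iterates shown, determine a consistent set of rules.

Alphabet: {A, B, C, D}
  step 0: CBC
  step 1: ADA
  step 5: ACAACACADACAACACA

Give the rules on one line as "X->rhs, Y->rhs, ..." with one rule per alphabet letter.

  step 0 ⇒ step 1: CBC ⇒ A·D·A
    B ↦ D
    C ↦ A
    A ↦ AC  (constrained at step 1)
    D ↦ B  (constrained at step 1)

A->AC, B->D, C->A, D->B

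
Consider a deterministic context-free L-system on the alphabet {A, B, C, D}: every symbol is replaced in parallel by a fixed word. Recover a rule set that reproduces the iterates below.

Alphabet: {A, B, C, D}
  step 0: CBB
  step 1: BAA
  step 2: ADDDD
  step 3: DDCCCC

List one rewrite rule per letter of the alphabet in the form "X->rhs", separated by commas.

  step 2 ⇒ step 3: ADDDD ⇒ DD·C·C·C·C
    A ↦ DD
    D ↦ C
  step 0 ⇒ step 1: CBB ⇒ B·A·A
    B ↦ A
  step 0 ⇒ step 1: CBB ⇒ B·A·A
    C ↦ B

A->DD, B->A, C->B, D->C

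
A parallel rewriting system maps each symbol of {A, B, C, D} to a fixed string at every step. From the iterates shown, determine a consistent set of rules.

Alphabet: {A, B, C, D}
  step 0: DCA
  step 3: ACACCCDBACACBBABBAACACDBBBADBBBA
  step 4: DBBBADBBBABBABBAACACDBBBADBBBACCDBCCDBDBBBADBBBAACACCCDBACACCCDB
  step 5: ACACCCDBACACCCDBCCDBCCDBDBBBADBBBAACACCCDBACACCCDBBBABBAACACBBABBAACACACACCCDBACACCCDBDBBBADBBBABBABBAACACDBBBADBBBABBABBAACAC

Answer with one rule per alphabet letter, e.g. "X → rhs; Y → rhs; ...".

  step 4 ⇒ step 5: DBBBADBBBABBABBAACACDBBBADBBBACCDBCCDBDBBBADBBBAACACCCDBACACCCDB ⇒ ACA·C·C·C·DB·ACA·C·C·C·DB·C·C·DB·C·C·DB·DB·BBA·DB·BBA·ACA·C·C·C·DB·ACA·C·C·C·DB·BBA·BBA·ACA·C·BBA·BBA·ACA·C·ACA·C·C·C·DB·ACA·C·C·C·DB·DB·BBA·DB·BBA·BBA·BBA·ACA·C·DB·BBA·DB·BBA·BBA·BBA·ACA·C
    A ↦ DB
    B ↦ C
    C ↦ BBA
    D ↦ ACA

A->DB, B->C, C->BBA, D->ACA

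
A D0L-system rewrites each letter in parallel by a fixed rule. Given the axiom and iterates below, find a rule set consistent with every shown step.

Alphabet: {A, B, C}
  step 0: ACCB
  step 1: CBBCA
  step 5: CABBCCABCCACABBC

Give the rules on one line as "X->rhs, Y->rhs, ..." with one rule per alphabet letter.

  step 0 ⇒ step 1: ACCB ⇒ C·B·B·CA
    A ↦ C
    B ↦ CA
    C ↦ B

A->C, B->CA, C->B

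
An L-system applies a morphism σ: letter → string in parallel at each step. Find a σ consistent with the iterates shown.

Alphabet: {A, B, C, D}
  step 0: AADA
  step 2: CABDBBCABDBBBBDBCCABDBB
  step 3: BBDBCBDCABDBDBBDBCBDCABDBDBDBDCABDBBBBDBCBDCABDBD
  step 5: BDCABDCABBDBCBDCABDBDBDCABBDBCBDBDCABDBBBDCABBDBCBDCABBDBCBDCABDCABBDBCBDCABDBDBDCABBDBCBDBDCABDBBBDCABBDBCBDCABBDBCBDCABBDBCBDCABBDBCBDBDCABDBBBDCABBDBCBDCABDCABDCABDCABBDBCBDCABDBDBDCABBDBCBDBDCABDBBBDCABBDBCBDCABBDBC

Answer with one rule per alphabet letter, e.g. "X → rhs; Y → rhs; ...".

A->DBC, B->BD, C->BB, D->CA

  step 2 ⇒ step 3: CABDBBCABDBBBBDBCCABDBB ⇒ BB·DBC·BD·CA·BD·BD·BB·DBC·BD·CA·BD·BD·BD·BD·CA·BD·BB·BB·DBC·BD·CA·BD·BD
    A ↦ DBC
    B ↦ BD
    C ↦ BB
    D ↦ CA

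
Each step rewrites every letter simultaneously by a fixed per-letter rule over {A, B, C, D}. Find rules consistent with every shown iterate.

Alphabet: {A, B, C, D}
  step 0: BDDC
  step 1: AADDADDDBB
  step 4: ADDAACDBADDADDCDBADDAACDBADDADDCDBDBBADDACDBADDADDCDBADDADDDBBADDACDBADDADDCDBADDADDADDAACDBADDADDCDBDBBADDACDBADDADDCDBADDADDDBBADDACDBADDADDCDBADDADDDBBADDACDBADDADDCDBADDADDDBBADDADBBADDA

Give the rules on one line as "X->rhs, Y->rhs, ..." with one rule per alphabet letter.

A->CDB, B->A, C->DBB, D->ADD

  step 0 ⇒ step 1: BDDC ⇒ A·ADD·ADD·DBB
    B ↦ A
    C ↦ DBB
    D ↦ ADD
    A ↦ CDB  (constrained at step 1)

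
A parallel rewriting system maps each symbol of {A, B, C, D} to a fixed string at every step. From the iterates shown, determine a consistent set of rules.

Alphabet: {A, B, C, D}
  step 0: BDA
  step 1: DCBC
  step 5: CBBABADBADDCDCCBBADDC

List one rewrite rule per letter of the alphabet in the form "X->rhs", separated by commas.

A->C, B->D, C->BA, D->CB

  step 0 ⇒ step 1: BDA ⇒ D·CB·C
    A ↦ C
    B ↦ D
    D ↦ CB
    C ↦ BA  (constrained at step 1)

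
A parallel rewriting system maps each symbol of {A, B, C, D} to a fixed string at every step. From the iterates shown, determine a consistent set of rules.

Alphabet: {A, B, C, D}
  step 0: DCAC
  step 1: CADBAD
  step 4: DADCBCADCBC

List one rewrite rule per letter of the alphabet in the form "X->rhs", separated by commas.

  step 0 ⇒ step 1: DCAC ⇒ C·AD·B·AD
    A ↦ B
    C ↦ AD
    D ↦ C
    B ↦ D  (constrained at step 1)

A->B, B->D, C->AD, D->C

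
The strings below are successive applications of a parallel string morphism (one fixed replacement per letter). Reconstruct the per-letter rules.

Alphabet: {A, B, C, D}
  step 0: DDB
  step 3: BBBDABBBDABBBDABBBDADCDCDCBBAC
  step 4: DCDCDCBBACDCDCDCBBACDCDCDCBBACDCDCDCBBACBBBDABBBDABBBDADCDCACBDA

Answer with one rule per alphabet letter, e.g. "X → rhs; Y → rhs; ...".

  step 3 ⇒ step 4: BBBDABBBDABBBDABBBDADCDCDCBBAC ⇒ DC·DC·DC·BB·AC·DC·DC·DC·BB·AC·DC·DC·DC·BB·AC·DC·DC·DC·BB·AC·BB·BDA·BB·BDA·BB·BDA·DC·DC·AC·BDA
    A ↦ AC
    B ↦ DC
    C ↦ BDA
    D ↦ BB

A->AC, B->DC, C->BDA, D->BB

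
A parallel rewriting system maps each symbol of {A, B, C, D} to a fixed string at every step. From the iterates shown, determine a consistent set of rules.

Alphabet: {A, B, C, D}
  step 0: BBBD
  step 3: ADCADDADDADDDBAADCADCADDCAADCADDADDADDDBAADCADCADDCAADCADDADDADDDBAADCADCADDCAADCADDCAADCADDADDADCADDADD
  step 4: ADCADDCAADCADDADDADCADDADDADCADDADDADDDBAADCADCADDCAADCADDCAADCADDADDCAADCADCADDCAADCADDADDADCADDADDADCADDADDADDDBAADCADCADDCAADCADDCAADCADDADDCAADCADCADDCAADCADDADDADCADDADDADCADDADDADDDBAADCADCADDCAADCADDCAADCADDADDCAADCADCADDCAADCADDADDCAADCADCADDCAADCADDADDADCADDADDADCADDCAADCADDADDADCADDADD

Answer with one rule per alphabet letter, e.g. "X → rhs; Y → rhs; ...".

A->ADC, B->DBA, C->CA, D->ADD

  step 3 ⇒ step 4: ADCADDADDADDDBAADCADCADDCAADCADDADDADDDBAADCADCADDCAADCADDADDADDDBAADCADCADDCAADCADDCAADCADDADDADCADDADD ⇒ ADC·ADD·CA·ADC·ADD·ADD·ADC·ADD·ADD·ADC·ADD·ADD·ADD·DBA·ADC·ADC·ADD·CA·ADC·ADD·CA·ADC·ADD·ADD·CA·ADC·ADC·ADD·CA·ADC·ADD·ADD·ADC·ADD·ADD·ADC·ADD·ADD·ADD·DBA·ADC·ADC·ADD·CA·ADC·ADD·CA·ADC·ADD·ADD·CA·ADC·ADC·ADD·CA·ADC·ADD·ADD·ADC·ADD·ADD·ADC·ADD·ADD·ADD·DBA·ADC·ADC·ADD·CA·ADC·ADD·CA·ADC·ADD·ADD·CA·ADC·ADC·ADD·CA·ADC·ADD·ADD·CA·ADC·ADC·ADD·CA·ADC·ADD·ADD·ADC·ADD·ADD·ADC·ADD·CA·ADC·ADD·ADD·ADC·ADD·ADD
    A ↦ ADC
    B ↦ DBA
    C ↦ CA
    D ↦ ADD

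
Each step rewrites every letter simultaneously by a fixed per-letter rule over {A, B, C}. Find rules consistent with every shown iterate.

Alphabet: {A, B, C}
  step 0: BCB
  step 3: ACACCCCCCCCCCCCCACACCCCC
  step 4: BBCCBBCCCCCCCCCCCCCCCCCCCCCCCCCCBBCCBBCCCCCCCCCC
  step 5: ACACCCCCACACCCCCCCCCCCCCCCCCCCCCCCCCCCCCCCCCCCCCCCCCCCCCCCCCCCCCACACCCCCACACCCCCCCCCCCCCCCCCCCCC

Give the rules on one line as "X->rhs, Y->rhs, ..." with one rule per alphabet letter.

  step 4 ⇒ step 5: BBCCBBCCCCCCCCCCCCCCCCCCCCCCCCCCBBCCBBCCCCCCCCCC ⇒ AC·AC·CC·CC·AC·AC·CC·CC·CC·CC·CC·CC·CC·CC·CC·CC·CC·CC·CC·CC·CC·CC·CC·CC·CC·CC·CC·CC·CC·CC·CC·CC·AC·AC·CC·CC·AC·AC·CC·CC·CC·CC·CC·CC·CC·CC·CC·CC
    B ↦ AC
    C ↦ CC
  step 3 ⇒ step 4: ACACCCCCCCCCCCCCACACCCCC ⇒ BB·CC·BB·CC·CC·CC·CC·CC·CC·CC·CC·CC·CC·CC·CC·CC·BB·CC·BB·CC·CC·CC·CC·CC
    A ↦ BB

A->BB, B->AC, C->CC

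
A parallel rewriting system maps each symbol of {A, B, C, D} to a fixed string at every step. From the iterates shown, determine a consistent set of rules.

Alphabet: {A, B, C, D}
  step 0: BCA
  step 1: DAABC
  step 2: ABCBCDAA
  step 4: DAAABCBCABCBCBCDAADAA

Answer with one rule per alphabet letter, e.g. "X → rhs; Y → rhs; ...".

  step 1 ⇒ step 2: DAABC ⇒ A·BC·BC·D·AA
    A ↦ BC
    B ↦ D
    C ↦ AA
    D ↦ A

A->BC, B->D, C->AA, D->A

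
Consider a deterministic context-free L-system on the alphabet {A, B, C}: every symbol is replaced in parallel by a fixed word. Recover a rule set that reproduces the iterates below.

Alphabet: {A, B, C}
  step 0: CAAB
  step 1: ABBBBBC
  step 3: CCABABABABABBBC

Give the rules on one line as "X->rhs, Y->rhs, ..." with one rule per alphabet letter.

  step 0 ⇒ step 1: CAAB ⇒ AB·BB·BB·C
    A ↦ BB
    B ↦ C
    C ↦ AB

A->BB, B->C, C->AB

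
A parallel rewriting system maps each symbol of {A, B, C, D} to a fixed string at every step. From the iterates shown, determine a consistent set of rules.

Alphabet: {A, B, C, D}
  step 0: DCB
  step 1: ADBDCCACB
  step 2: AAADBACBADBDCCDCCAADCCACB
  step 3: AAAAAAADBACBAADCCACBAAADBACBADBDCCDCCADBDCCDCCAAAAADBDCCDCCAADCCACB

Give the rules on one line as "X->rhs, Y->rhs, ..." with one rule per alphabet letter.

  step 2 ⇒ step 3: AAADBACBADBDCCDCCAADCCACB ⇒ AA·AA·AA·ADB·ACB·AA·DCC·ACB·AA·ADB·ACB·ADB·DCC·DCC·ADB·DCC·DCC·AA·AA·ADB·DCC·DCC·AA·DCC·ACB
    A ↦ AA
    B ↦ ACB
    C ↦ DCC
    D ↦ ADB

A->AA, B->ACB, C->DCC, D->ADB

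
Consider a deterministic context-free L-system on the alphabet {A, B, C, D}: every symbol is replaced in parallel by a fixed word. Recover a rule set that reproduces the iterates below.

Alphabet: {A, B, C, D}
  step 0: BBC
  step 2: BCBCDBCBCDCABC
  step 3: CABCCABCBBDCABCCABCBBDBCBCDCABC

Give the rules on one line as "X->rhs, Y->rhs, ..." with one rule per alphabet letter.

  step 2 ⇒ step 3: BCBCDBCBCDCABC ⇒ CA·BC·CA·BC·BBD·CA·BC·CA·BC·BBD·BC·BCD·CA·BC
    A ↦ BCD
    B ↦ CA
    C ↦ BC
    D ↦ BBD

A->BCD, B->CA, C->BC, D->BBD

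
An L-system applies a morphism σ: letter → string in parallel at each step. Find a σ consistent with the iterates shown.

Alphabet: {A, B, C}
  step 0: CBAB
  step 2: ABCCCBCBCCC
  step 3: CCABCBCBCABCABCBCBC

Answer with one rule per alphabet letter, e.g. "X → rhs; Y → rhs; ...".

  step 2 ⇒ step 3: ABCCCBCBCCC ⇒ CC·A·BC·BC·BC·A·BC·A·BC·BC·BC
    A ↦ CC
    B ↦ A
    C ↦ BC

A->CC, B->A, C->BC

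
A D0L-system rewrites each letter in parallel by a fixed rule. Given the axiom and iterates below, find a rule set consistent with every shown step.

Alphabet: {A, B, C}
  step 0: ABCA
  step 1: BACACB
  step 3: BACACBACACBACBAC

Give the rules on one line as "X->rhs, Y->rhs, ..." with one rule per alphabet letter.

  step 0 ⇒ step 1: ABCA ⇒ B·AC·AC·B
    A ↦ B
    B ↦ AC
    C ↦ AC

A->B, B->AC, C->AC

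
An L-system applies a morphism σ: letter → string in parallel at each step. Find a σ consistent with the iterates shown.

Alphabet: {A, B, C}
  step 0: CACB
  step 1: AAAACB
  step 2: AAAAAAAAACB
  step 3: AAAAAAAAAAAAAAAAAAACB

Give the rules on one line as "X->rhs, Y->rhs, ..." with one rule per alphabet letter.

  step 2 ⇒ step 3: AAAAAAAAACB ⇒ AA·AA·AA·AA·AA·AA·AA·AA·AA·A·CB
    A ↦ AA
    B ↦ CB
    C ↦ A

A->AA, B->CB, C->A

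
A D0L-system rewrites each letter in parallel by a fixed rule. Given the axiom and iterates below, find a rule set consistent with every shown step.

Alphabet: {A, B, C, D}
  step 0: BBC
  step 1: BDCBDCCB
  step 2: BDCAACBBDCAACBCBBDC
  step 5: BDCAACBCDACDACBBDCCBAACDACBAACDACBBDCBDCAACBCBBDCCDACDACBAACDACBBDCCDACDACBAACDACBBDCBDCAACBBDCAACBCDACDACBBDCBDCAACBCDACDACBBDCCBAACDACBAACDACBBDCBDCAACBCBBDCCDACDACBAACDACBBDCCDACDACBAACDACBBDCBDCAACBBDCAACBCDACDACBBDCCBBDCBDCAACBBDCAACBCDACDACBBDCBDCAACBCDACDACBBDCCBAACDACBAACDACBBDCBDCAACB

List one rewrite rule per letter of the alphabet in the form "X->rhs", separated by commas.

  step 1 ⇒ step 2: BDCBDCCB ⇒ BDC·AA·CB·BDC·AA·CB·CB·BDC
    B ↦ BDC
    C ↦ CB
    D ↦ AA
    A ↦ CDA  (constrained at step 2)

A->CDA, B->BDC, C->CB, D->AA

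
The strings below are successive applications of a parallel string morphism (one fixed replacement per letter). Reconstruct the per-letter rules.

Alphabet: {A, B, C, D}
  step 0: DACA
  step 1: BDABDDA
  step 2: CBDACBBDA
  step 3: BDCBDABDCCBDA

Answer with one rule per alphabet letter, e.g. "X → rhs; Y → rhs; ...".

A->DA, B->C, C->BD, D->B

  step 2 ⇒ step 3: CBDACBBDA ⇒ BD·C·B·DA·BD·C·C·B·DA
    A ↦ DA
    B ↦ C
    C ↦ BD
    D ↦ B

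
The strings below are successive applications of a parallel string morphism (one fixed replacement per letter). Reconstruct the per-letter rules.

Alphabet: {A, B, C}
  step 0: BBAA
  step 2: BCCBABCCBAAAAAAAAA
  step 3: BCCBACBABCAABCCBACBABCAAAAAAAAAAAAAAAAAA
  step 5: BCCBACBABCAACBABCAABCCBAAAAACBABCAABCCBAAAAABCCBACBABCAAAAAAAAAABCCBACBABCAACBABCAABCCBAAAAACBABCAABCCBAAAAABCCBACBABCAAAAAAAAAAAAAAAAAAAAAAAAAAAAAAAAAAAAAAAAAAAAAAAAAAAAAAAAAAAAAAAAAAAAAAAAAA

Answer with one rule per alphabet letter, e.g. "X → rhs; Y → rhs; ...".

  step 2 ⇒ step 3: BCCBABCCBAAAAAAAAA ⇒ BC·CBA·CBA·BC·AA·BC·CBA·CBA·BC·AA·AA·AA·AA·AA·AA·AA·AA·AA
    A ↦ AA
    B ↦ BC
    C ↦ CBA

A->AA, B->BC, C->CBA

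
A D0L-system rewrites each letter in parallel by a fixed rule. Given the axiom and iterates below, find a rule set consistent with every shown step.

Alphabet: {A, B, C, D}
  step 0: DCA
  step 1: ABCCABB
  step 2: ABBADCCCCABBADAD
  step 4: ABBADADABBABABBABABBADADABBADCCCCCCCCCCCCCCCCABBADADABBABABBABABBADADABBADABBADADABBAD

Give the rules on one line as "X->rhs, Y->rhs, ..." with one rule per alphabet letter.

  step 1 ⇒ step 2: ABCCABB ⇒ ABB·AD·CC·CC·ABB·AD·AD
    A ↦ ABB
    B ↦ AD
    C ↦ CC
  step 0 ⇒ step 1: DCA ⇒ AB·CC·ABB
    D ↦ AB

A->ABB, B->AD, C->CC, D->AB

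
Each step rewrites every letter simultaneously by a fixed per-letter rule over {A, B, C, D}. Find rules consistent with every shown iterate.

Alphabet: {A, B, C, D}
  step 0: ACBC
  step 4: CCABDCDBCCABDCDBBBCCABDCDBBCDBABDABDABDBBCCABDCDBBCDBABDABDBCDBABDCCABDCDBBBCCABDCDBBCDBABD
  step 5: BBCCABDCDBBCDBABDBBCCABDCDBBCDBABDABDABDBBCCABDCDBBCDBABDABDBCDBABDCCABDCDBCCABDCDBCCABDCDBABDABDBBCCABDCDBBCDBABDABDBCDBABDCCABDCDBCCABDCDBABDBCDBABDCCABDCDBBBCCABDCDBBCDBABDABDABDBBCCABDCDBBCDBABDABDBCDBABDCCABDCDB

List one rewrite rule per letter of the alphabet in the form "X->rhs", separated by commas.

  step 4 ⇒ step 5: CCABDCDBCCABDCDBBBCCABDCDBBCDBABDABDABDBBCCABDCDBBCDBABDABDBCDBABDCCABDCDBBBCCABDCDBBCDBABD ⇒ B·B·CC·ABD·CDB·B·CDB·ABD·B·B·CC·ABD·CDB·B·CDB·ABD·ABD·ABD·B·B·CC·ABD·CDB·B·CDB·ABD·ABD·B·CDB·ABD·CC·ABD·CDB·CC·ABD·CDB·CC·ABD·CDB·ABD·ABD·B·B·CC·ABD·CDB·B·CDB·ABD·ABD·B·CDB·ABD·CC·ABD·CDB·CC·ABD·CDB·ABD·B·CDB·ABD·CC·ABD·CDB·B·B·CC·ABD·CDB·B·CDB·ABD·ABD·ABD·B·B·CC·ABD·CDB·B·CDB·ABD·ABD·B·CDB·ABD·CC·ABD·CDB
    A ↦ CC
    B ↦ ABD
    C ↦ B
    D ↦ CDB

A->CC, B->ABD, C->B, D->CDB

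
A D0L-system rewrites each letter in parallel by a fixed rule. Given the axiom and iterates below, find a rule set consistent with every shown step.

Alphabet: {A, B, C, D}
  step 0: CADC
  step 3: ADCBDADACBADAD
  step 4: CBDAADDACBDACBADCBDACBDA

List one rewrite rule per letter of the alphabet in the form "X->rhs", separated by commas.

A->CB, B->D, C->A, D->DA

  step 3 ⇒ step 4: ADCBDADACBADAD ⇒ CB·DA·A·D·DA·CB·DA·CB·A·D·CB·DA·CB·DA
    A ↦ CB
    B ↦ D
    C ↦ A
    D ↦ DA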